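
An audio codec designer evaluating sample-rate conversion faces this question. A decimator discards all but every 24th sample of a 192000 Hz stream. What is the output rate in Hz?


Decimation reduces the sample rate:
fs_out = fs_in / M
       = 192000 / 24
       = 8000.0 Hz

8000.0 Hz


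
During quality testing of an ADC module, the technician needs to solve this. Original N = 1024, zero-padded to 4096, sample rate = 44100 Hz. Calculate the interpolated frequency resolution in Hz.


Frequency resolution after zero-padding:
N_padded = 1024 * 4 = 4096
df = fs / N_padded
   = 44100 / 4096
   = 10.7666 Hz

10.7666 Hz


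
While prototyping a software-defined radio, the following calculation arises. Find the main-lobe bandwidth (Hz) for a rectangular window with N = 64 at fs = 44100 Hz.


Main lobe width for a rectangular window:
Width = 2 * fs / N
      = 2 * 44100 / 64
      = 88200 / 64
      = 1378.125 Hz

1378.125 Hz


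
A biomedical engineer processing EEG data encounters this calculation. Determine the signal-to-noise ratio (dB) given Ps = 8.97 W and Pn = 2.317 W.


SNR in decibels:
SNR = 10 * log10(Ps / Pn)
    = 10 * log10(8.97 / 2.317)
    = 10 * log10(3.8714)
    = 10 * 0.5879
    = 5.88 dB

5.88 dB


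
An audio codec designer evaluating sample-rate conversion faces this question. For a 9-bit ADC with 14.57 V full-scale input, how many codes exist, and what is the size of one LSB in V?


Step 1 — number of quantization levels:
L = 2^N = 2^9 = 512

Step 2 — LSB step size:
delta = Vfs / L
      = 14.57 / 512
      = 0.02845703 V

Levels = 512; step size = 0.02845703 V


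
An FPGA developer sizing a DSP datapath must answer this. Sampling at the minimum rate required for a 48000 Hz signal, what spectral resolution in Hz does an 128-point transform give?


Step 1 — Nyquist sampling rate:
fs = 2 * fmax = 2 * 48000 = 96000 Hz

Step 2 — DFT bin spacing:
df = fs / N = 96000 / 128 = 750.0 Hz

750.0 Hz


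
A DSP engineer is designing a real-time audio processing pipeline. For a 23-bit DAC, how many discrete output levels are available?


Number of quantization levels = 2^N
= 2^23
= 8388608

8388608


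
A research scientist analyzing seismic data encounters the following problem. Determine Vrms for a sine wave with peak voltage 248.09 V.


RMS voltage for a sinusoidal waveform:
V_rms = V_peak / sqrt(2)
      = 248.09 / 1.414214
      = 175.426 V

175.426 V


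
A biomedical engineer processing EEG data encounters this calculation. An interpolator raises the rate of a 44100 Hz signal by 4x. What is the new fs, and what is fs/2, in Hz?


Step 1 — output sample rate after interpolation by L:
fs_out = L * fs_in = 4 * 44100 = 176400 Hz

Step 2 — Nyquist frequency of the output stream:
f_Nyq = fs_out / 2 = 176400 / 2 = 88200.0 Hz

fs_out = 176400 Hz; f_Nyquist = 88200.0 Hz


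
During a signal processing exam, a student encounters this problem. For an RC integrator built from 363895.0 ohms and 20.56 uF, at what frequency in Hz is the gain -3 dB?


Cutoff frequency of a first-order RC filter:
fc = 1 / (2 * pi * R * C)
C = 20.56 uF = 2.056e-05 F
fc = 1 / (2 * pi * 363895.0 * 2.056e-05)
   = 1 / 47.008789388842
   = 0.021273 Hz

0.021273 Hz


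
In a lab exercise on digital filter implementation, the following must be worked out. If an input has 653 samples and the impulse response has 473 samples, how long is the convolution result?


Linear convolution output length:
L = N + M - 1
  = 653 + 473 - 1
  = 1125 samples

1125


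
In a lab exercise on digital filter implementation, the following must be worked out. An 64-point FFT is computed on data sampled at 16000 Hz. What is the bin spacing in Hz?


DFT frequency resolution:
df = fs / N
   = 16000 / 64
   = 250.0 Hz

250.0 Hz


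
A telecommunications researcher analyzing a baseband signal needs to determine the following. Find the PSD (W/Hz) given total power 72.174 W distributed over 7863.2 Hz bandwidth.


Power spectral density:
PSD = P / BW
    = 72.174 / 7863.2
    = 0.00917871 W/Hz

0.00917871 W/Hz


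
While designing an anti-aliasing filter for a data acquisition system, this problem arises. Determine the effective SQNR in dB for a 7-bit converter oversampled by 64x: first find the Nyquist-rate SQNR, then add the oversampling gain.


Step 1 — baseline SQNR at Nyquist:
SQNR_base = 6.02*N + 1.76
          = 6.02*7 + 1.76
          = 43.9 dB

Step 2 — oversampling processing gain:
G = 10*log10(OSR) = 10*log10(64) = 18.06 dB

Step 3 — total:
SQNR_total = 43.9 + 18.06 = 61.96 dB

Base SQNR = 43.9 dB; oversampled SQNR = 61.96 dB


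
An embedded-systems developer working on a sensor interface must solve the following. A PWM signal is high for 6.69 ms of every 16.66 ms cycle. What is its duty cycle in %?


Duty cycle as a percentage:
DC = (t_on / T) * 100
   = (6.69 / 16.66) * 100
   = 0.401561 * 100
   = 40.16 %

40.16 %


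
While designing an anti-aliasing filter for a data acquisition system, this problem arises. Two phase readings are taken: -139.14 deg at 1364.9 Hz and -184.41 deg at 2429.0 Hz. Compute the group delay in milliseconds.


Group delay from phase difference:
tau = -d(phi)/d(omega)
d(phi) = -45.27 deg = -0.790111 rad
d(omega) = 2*pi*(2429.0 - 1364.9) = 6685.9375 rad/s
tau = -(-0.790111) / 6685.9375
    = 0.1182 ms

0.1182 ms


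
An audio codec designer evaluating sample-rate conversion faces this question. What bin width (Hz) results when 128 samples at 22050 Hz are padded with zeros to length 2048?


Frequency resolution after zero-padding:
N_padded = 128 * 16 = 2048
df = fs / N_padded
   = 22050 / 2048
   = 10.7666 Hz

10.7666 Hz


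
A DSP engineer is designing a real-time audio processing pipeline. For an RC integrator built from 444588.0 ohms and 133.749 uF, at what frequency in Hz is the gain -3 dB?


Cutoff frequency of a first-order RC filter:
fc = 1 / (2 * pi * R * C)
C = 133.749 uF = 0.000133749 F
fc = 1 / (2 * pi * 444588.0 * 0.000133749)
   = 1 / 373.61830714655
   = 0.002677 Hz

0.002677 Hz


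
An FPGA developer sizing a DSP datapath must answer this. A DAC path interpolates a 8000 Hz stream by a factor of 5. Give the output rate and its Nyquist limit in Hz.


Step 1 — output sample rate after interpolation by L:
fs_out = L * fs_in = 5 * 8000 = 40000 Hz

Step 2 — Nyquist frequency of the output stream:
f_Nyq = fs_out / 2 = 40000 / 2 = 20000.0 Hz

fs_out = 40000 Hz; f_Nyquist = 20000.0 Hz


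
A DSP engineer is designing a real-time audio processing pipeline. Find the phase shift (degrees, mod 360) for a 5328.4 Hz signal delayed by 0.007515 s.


Phase shift from frequency and time delay:
phi = 360 * f * t_delay
    = 360 * 5328.4 * 0.007515
    = 14415.45 degrees
    mod 360 = 15.45 degrees

15.45 degrees


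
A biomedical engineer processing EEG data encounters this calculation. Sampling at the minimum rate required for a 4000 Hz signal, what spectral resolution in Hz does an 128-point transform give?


Step 1 — Nyquist sampling rate:
fs = 2 * fmax = 2 * 4000 = 8000 Hz

Step 2 — DFT bin spacing:
df = fs / N = 8000 / 128 = 62.5 Hz

62.5 Hz


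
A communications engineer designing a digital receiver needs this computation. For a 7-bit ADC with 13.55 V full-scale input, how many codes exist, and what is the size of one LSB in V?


Step 1 — number of quantization levels:
L = 2^N = 2^7 = 128

Step 2 — LSB step size:
delta = Vfs / L
      = 13.55 / 128
      = 0.10585938 V

Levels = 128; step size = 0.10585938 V


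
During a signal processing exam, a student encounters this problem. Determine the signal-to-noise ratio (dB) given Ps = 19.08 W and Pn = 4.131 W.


SNR in decibels:
SNR = 10 * log10(Ps / Pn)
    = 10 * log10(19.08 / 4.131)
    = 10 * log10(4.6187)
    = 10 * 0.6645
    = 6.65 dB

6.65 dB


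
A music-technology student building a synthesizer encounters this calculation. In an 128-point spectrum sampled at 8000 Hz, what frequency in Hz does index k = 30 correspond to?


Frequency of DFT bin k:
f_k = k * fs / N
    = 30 * 8000 / 128
    = 240000 / 128
    = 1875.0 Hz

1875.0 Hz


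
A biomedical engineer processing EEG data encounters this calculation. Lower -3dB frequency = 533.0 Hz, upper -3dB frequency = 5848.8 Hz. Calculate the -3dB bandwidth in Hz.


Bandwidth is the difference of -3dB frequencies:
BW = f_high - f_low
   = 5848.8 - 533.0
   = 5315.8 Hz

5315.8 Hz


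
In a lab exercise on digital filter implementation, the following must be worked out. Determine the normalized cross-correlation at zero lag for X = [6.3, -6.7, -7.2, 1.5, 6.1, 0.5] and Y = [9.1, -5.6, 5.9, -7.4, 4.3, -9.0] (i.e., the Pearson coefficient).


Pearson correlation coefficient (population):
r = cov(X,Y) / (std(X) * std(Y))
Mean X = 0.0833, Mean Y = -0.45
Cov(X,Y) = 10.5375
Std(X) = 5.417385, Std(Y) = 7.094775
r = 0.2742

0.2742


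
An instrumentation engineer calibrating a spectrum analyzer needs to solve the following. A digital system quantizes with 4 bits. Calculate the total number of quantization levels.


Number of quantization levels = 2^N
= 2^4
= 16

16


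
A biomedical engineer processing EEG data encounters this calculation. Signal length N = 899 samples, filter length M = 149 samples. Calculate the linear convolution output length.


Linear convolution output length:
L = N + M - 1
  = 899 + 149 - 1
  = 1047 samples

1047


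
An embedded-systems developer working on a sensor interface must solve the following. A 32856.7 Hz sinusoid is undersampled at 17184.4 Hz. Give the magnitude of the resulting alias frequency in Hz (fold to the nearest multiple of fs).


Compute the nearest integer multiple of fs to the signal:
n = round(32856.7 / 17184.4) = 2
f_alias = |32856.7 - 2 * 17184.4|
        = |32856.7 - 34368.8|
        = 1512.1 Hz

1512.1


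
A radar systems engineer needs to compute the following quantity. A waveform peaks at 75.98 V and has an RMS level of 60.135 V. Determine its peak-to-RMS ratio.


Crest factor is the ratio of peak to RMS:
CF = V_peak / V_rms
   = 75.98 / 60.135
   = 1.2635

1.2635


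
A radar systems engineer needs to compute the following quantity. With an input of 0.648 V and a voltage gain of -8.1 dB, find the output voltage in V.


Output voltage from dB gain:
V_out = V_in * 10^(gain_dB / 20)
      = 0.648 * 10^(-8.1 / 20)
      = 0.648 * 0.39355
      = 0.255 V

0.255 V


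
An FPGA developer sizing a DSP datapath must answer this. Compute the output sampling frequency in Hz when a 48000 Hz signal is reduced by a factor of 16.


Decimation reduces the sample rate:
fs_out = fs_in / M
       = 48000 / 16
       = 3000.0 Hz

3000.0 Hz


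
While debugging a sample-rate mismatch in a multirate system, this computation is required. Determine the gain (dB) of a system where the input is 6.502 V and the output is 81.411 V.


Voltage gain in dB:
G = 20 * log10(Vout / Vin)
  = 20 * log10(81.411 / 6.502)
  = 20 * log10(12.520917)
  = 20 * 1.097636
  = 21.95 dB

21.95 dB


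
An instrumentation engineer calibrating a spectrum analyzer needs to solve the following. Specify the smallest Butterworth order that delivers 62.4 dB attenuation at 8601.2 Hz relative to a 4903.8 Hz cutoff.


Butterworth filter order formula:
n = log10(10^(A/10) - 1) / (2 * log10(f_stop/f_pass))
10^(62.4/10) - 1 = 1737799.8287
f_stop/f_pass = 8601.2 / 4903.8 = 1.754
n = 12.7855 -> ceil = 13

13


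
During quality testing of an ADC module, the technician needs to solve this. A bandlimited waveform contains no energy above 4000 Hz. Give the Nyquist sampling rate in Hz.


The Nyquist rate is twice the maximum frequency component.
fs_min = 2 * fmax
      = 2 * 4000
      = 8000 Hz

8000


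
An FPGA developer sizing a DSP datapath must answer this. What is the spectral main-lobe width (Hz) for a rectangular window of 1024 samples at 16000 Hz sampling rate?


Main lobe width for a rectangular window:
Width = 2 * fs / N
      = 2 * 16000 / 1024
      = 32000 / 1024
      = 31.25 Hz

31.25 Hz


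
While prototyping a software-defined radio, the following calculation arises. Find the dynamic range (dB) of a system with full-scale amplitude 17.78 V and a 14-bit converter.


Dynamic range from full-scale to LSB:
V_min = V_max / 2^bits = 17.78 / 2^14
DR = 20 * log10(V_max / V_min)
   = 20 * log10(2^14)
   = 20 * 14 * log10(2)
   = 84.29 dB

84.29 dB


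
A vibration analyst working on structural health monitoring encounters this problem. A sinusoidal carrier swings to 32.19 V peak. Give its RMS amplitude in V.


RMS voltage for a sinusoidal waveform:
V_rms = V_peak / sqrt(2)
      = 32.19 / 1.414214
      = 22.762 V

22.762 V


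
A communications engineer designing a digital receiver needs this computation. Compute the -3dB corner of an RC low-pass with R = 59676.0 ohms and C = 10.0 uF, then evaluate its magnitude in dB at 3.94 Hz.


Step 1 — cutoff frequency:
fc = 1 / (2*pi*R*C)
C = 10.0 uF = 1e-05 F
fc = 1 / (2*pi*59676.0*1e-05)
   = 0.266698 Hz

Step 2 — magnitude at f = 3.94 Hz:
|H(f)| = 1 / sqrt(1 + (f/fc)^2)
f/fc = 3.94 / 0.266698 = 14.773264
|H| = 1 / sqrt(1 + 218.249329) = 0.0675353
|H|_dB = 20*log10(0.0675353) = -23.41 dB

fc = 0.266698 Hz; |H(3.94 Hz)| = -23.41 dB


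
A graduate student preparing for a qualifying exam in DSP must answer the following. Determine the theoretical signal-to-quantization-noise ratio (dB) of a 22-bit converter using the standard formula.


Theoretical SNR for a full-scale sinusoid:
SNR = 6.02 * N + 1.76
    = 6.02 * 22 + 1.76
    = 132.44 + 1.76
    = 134.2 dB

134.2 dB


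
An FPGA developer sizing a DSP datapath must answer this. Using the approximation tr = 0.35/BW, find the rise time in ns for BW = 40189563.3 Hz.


Rise time from bandwidth relationship:
tr = 0.35 / BW
   = 0.35 / 40189563.3
   = 8.708728617e-09 s
   = 8.7087 ns

8.7087 ns


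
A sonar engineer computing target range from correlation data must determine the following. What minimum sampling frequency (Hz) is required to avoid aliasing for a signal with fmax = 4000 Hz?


The Nyquist rate is twice the maximum frequency component.
fs_min = 2 * fmax
      = 2 * 4000
      = 8000 Hz

8000


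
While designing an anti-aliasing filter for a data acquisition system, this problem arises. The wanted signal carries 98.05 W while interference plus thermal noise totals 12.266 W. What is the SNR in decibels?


SNR in decibels:
SNR = 10 * log10(Ps / Pn)
    = 10 * log10(98.05 / 12.266)
    = 10 * log10(7.9936)
    = 10 * 0.9027
    = 9.03 dB

9.03 dB


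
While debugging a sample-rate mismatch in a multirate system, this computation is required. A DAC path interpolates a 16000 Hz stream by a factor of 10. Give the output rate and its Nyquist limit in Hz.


Step 1 — output sample rate after interpolation by L:
fs_out = L * fs_in = 10 * 16000 = 160000 Hz

Step 2 — Nyquist frequency of the output stream:
f_Nyq = fs_out / 2 = 160000 / 2 = 80000.0 Hz

fs_out = 160000 Hz; f_Nyquist = 80000.0 Hz


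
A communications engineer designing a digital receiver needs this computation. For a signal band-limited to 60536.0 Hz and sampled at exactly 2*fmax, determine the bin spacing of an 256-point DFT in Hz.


Step 1 — Nyquist sampling rate:
fs = 2 * fmax = 2 * 60536.0 = 121072.0 Hz

Step 2 — DFT bin spacing:
df = fs / N = 121072.0 / 256 = 472.9375 Hz

472.9375 Hz


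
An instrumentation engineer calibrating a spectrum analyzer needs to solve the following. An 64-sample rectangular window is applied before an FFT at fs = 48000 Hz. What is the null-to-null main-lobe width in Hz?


Main lobe width for a rectangular window:
Width = 2 * fs / N
      = 2 * 48000 / 64
      = 96000 / 64
      = 1500.0 Hz

1500.0 Hz


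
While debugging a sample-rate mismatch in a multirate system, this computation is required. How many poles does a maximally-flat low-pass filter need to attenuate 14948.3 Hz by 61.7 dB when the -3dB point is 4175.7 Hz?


Butterworth filter order formula:
n = log10(10^(A/10) - 1) / (2 * log10(f_stop/f_pass))
10^(61.7/10) - 1 = 1479107.3882
f_stop/f_pass = 14948.3 / 4175.7 = 3.5798
n = 5.57 -> ceil = 6

6


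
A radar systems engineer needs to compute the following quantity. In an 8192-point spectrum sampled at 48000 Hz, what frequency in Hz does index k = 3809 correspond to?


Frequency of DFT bin k:
f_k = k * fs / N
    = 3809 * 48000 / 8192
    = 182832000 / 8192
    = 22318.359 Hz

22318.359 Hz


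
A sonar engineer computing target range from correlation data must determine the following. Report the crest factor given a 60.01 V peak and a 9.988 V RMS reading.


Crest factor is the ratio of peak to RMS:
CF = V_peak / V_rms
   = 60.01 / 9.988
   = 6.0082

6.0082


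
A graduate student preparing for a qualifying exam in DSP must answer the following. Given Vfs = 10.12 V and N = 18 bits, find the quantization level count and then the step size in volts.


Step 1 — number of quantization levels:
L = 2^N = 2^18 = 262144

Step 2 — LSB step size:
delta = Vfs / L
      = 10.12 / 262144
      = 3.86e-05 V

Levels = 262144; step size = 3.86e-05 V


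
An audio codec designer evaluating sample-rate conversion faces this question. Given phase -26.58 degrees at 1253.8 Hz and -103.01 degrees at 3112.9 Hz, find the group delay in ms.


Group delay from phase difference:
tau = -d(phi)/d(omega)
d(phi) = -76.43 deg = -1.333955 rad
d(omega) = 2*pi*(3112.9 - 1253.8) = 11681.0698 rad/s
tau = -(-1.333955) / 11681.0698
    = 0.1142 ms

0.1142 ms


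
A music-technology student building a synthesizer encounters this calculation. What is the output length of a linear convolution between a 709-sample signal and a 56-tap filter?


Linear convolution output length:
L = N + M - 1
  = 709 + 56 - 1
  = 764 samples

764


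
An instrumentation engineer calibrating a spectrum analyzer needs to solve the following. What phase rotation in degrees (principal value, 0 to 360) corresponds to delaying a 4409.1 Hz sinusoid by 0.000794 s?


Phase shift from frequency and time delay:
phi = 360 * f * t_delay
    = 360 * 4409.1 * 0.000794
    = 1260.3 degrees
    mod 360 = 180.3 degrees

180.3 degrees


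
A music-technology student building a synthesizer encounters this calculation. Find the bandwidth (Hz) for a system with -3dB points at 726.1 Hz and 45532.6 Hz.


Bandwidth is the difference of -3dB frequencies:
BW = f_high - f_low
   = 45532.6 - 726.1
   = 44806.5 Hz

44806.5 Hz


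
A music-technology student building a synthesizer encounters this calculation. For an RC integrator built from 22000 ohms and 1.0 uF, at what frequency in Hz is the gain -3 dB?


Cutoff frequency of a first-order RC filter:
fc = 1 / (2 * pi * R * C)
C = 1.0 uF = 1e-06 F
fc = 1 / (2 * pi * 22000 * 1e-06)
   = 1 / 0.13823007675795
   = 7.234316 Hz

7.234316 Hz


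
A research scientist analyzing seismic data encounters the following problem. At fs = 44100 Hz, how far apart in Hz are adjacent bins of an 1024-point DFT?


DFT frequency resolution:
df = fs / N
   = 44100 / 1024
   = 43.0664 Hz

43.0664 Hz


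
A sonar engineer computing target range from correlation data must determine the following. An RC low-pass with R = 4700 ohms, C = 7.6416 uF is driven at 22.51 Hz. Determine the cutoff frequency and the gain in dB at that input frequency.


Step 1 — cutoff frequency:
fc = 1 / (2*pi*R*C)
C = 7.6416 uF = 7.6416e-06 F
fc = 1 / (2*pi*4700*7.6416e-06)
   = 4.43137 Hz

Step 2 — magnitude at f = 22.51 Hz:
|H(f)| = 1 / sqrt(1 + (f/fc)^2)
f/fc = 22.51 / 4.43137 = 5.079693
|H| = 1 / sqrt(1 + 25.803281) = 0.193155
|H|_dB = 20*log10(0.193155) = -14.28 dB

fc = 4.43137 Hz; |H(22.51 Hz)| = -14.28 dB


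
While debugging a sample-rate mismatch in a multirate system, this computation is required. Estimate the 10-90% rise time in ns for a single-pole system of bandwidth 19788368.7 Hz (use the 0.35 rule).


Rise time from bandwidth relationship:
tr = 0.35 / BW
   = 0.35 / 19788368.7
   = 1.768715781e-08 s
   = 17.6872 ns

17.6872 ns


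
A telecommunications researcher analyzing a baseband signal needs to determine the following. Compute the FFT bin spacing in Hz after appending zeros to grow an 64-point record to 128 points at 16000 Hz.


Frequency resolution after zero-padding:
N_padded = 64 * 2 = 128
df = fs / N_padded
   = 16000 / 128
   = 125.0 Hz

125.0 Hz


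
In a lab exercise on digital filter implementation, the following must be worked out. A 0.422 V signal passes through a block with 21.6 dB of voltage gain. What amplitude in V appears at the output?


Output voltage from dB gain:
V_out = V_in * 10^(gain_dB / 20)
      = 0.422 * 10^(21.6 / 20)
      = 0.422 * 12.022644
      = 5.0736 V

5.0736 V


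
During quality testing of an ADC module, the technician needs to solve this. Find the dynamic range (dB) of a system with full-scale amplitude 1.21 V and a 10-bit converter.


Dynamic range from full-scale to LSB:
V_min = V_max / 2^bits = 1.21 / 2^10
DR = 20 * log10(V_max / V_min)
   = 20 * log10(2^10)
   = 20 * 10 * log10(2)
   = 60.21 dB

60.21 dB


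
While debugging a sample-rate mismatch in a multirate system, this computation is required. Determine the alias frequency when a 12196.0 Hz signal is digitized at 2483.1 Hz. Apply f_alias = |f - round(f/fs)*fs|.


Compute the nearest integer multiple of fs to the signal:
n = round(12196.0 / 2483.1) = 5
f_alias = |12196.0 - 5 * 2483.1|
        = |12196.0 - 12415.5|
        = 219.5 Hz

219.5


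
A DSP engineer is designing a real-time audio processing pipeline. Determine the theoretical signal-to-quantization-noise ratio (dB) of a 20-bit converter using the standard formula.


Theoretical SNR for a full-scale sinusoid:
SNR = 6.02 * N + 1.76
    = 6.02 * 20 + 1.76
    = 120.4 + 1.76
    = 122.16 dB

122.16 dB


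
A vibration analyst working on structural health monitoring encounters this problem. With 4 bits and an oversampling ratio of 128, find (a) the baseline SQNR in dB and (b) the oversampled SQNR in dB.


Step 1 — baseline SQNR at Nyquist:
SQNR_base = 6.02*N + 1.76
          = 6.02*4 + 1.76
          = 25.84 dB

Step 2 — oversampling processing gain:
G = 10*log10(OSR) = 10*log10(128) = 21.07 dB

Step 3 — total:
SQNR_total = 25.84 + 21.07 = 46.91 dB

Base SQNR = 25.84 dB; oversampled SQNR = 46.91 dB


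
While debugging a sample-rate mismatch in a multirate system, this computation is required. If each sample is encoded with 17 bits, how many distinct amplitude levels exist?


Number of quantization levels = 2^N
= 2^17
= 131072

131072


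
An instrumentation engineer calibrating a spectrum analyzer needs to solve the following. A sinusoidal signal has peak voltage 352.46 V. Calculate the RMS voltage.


RMS voltage for a sinusoidal waveform:
V_rms = V_peak / sqrt(2)
      = 352.46 / 1.414214
      = 249.227 V

249.227 V


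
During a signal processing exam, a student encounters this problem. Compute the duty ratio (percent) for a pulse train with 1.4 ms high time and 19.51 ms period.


Duty cycle as a percentage:
DC = (t_on / T) * 100
   = (1.4 / 19.51) * 100
   = 0.071758 * 100
   = 7.18 %

7.18 %


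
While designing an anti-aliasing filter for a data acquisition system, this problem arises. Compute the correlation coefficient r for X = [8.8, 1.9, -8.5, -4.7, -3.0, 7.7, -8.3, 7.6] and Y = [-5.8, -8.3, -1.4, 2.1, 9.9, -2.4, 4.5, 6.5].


Pearson correlation coefficient (population):
r = cov(X,Y) / (std(X) * std(Y))
Mean X = 0.1875, Mean Y = 0.6375
Cov(X,Y) = -12.733281
Std(X) = 6.801183, Std(Y) = 5.830081
r = -0.3211

-0.3211


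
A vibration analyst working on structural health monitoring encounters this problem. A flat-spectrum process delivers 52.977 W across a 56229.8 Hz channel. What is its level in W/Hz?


Power spectral density:
PSD = P / BW
    = 52.977 / 56229.8
    = 0.00094215 W/Hz

0.00094215 W/Hz


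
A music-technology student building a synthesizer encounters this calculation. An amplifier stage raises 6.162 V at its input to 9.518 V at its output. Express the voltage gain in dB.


Voltage gain in dB:
G = 20 * log10(Vout / Vin)
  = 20 * log10(9.518 / 6.162)
  = 20 * log10(1.544628)
  = 20 * 0.188824
  = 3.78 dB

3.78 dB


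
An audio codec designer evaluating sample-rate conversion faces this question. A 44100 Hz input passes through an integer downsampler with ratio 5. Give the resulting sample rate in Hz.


Decimation reduces the sample rate:
fs_out = fs_in / M
       = 44100 / 5
       = 8820.0 Hz

8820.0 Hz


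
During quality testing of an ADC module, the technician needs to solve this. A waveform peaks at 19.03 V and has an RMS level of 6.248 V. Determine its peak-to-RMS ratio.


Crest factor is the ratio of peak to RMS:
CF = V_peak / V_rms
   = 19.03 / 6.248
   = 3.0458

3.0458


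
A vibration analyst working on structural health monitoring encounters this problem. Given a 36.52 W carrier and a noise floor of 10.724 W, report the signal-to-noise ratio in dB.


SNR in decibels:
SNR = 10 * log10(Ps / Pn)
    = 10 * log10(36.52 / 10.724)
    = 10 * log10(3.4054)
    = 10 * 0.5322
    = 5.32 dB

5.32 dB


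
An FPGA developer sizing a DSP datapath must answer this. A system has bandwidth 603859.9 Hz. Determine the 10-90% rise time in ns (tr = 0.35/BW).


Rise time from bandwidth relationship:
tr = 0.35 / BW
   = 0.35 / 603859.9
   = 5.796046401e-07 s
   = 579.6046 ns

579.6046 ns


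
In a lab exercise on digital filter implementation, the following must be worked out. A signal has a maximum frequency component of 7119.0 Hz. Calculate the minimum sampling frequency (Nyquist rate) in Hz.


The Nyquist rate is twice the maximum frequency component.
fs_min = 2 * fmax
      = 2 * 7119.0
      = 14238.0 Hz

14238.0


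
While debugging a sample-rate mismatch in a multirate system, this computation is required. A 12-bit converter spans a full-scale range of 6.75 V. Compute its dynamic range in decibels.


Dynamic range from full-scale to LSB:
V_min = V_max / 2^bits = 6.75 / 2^12
DR = 20 * log10(V_max / V_min)
   = 20 * log10(2^12)
   = 20 * 12 * log10(2)
   = 72.25 dB

72.25 dB


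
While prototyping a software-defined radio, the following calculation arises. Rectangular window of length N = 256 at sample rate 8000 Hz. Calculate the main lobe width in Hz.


Main lobe width for a rectangular window:
Width = 2 * fs / N
      = 2 * 8000 / 256
      = 16000 / 256
      = 62.5 Hz

62.5 Hz


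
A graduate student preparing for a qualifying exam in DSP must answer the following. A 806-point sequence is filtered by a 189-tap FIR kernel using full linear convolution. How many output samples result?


Linear convolution output length:
L = N + M - 1
  = 806 + 189 - 1
  = 994 samples

994


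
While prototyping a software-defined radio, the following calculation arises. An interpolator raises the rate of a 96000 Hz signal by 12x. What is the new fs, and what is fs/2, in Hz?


Step 1 — output sample rate after interpolation by L:
fs_out = L * fs_in = 12 * 96000 = 1152000 Hz

Step 2 — Nyquist frequency of the output stream:
f_Nyq = fs_out / 2 = 1152000 / 2 = 576000.0 Hz

fs_out = 1152000 Hz; f_Nyquist = 576000.0 Hz


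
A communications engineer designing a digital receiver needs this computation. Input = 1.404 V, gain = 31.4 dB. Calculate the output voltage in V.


Output voltage from dB gain:
V_out = V_in * 10^(gain_dB / 20)
      = 1.404 * 10^(31.4 / 20)
      = 1.404 * 37.153523
      = 52.1635 V

52.1635 V


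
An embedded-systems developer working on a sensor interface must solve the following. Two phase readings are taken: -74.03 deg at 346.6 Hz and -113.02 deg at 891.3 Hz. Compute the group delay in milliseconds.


Group delay from phase difference:
tau = -d(phi)/d(omega)
d(phi) = -38.99 deg = -0.680504 rad
d(omega) = 2*pi*(891.3 - 346.6) = 3422.451 rad/s
tau = -(-0.680504) / 3422.451
    = 0.1988 ms

0.1988 ms


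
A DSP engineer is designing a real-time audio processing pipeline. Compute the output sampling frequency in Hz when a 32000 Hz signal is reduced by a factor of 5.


Decimation reduces the sample rate:
fs_out = fs_in / M
       = 32000 / 5
       = 6400.0 Hz

6400.0 Hz


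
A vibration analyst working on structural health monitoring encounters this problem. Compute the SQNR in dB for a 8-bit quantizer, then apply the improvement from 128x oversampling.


Step 1 — baseline SQNR at Nyquist:
SQNR_base = 6.02*N + 1.76
          = 6.02*8 + 1.76
          = 49.92 dB

Step 2 — oversampling processing gain:
G = 10*log10(OSR) = 10*log10(128) = 21.07 dB

Step 3 — total:
SQNR_total = 49.92 + 21.07 = 70.99 dB

Base SQNR = 49.92 dB; oversampled SQNR = 70.99 dB


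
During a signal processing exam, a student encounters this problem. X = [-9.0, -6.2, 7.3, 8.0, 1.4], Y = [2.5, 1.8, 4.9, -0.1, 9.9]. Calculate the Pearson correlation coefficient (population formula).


Pearson correlation coefficient (population):
r = cov(X,Y) / (std(X) * std(Y))
Mean X = 0.3, Mean Y = 3.8
Cov(X,Y) = 1.894
Std(X) = 6.902753, Std(Y) = 3.444416
r = 0.0797

0.0797


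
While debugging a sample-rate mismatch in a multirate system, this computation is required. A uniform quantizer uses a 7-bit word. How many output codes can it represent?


Number of quantization levels = 2^N
= 2^7
= 128

128


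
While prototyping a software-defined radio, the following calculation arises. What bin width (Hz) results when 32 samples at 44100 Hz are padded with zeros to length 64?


Frequency resolution after zero-padding:
N_padded = 32 * 2 = 64
df = fs / N_padded
   = 44100 / 64
   = 689.0625 Hz

689.0625 Hz


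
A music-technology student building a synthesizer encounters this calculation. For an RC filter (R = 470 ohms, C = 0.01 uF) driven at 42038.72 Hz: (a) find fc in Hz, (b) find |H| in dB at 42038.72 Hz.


Step 1 — cutoff frequency:
fc = 1 / (2*pi*R*C)
C = 0.01 uF = 1e-08 F
fc = 1 / (2*pi*470*1e-08)
   = 33862.754 Hz

Step 2 — magnitude at f = 42038.72 Hz:
|H(f)| = 1 / sqrt(1 + (f/fc)^2)
f/fc = 42038.72 / 33862.754 = 1.241444
|H| = 1 / sqrt(1 + 1.541183) = 0.6273097
|H|_dB = 20*log10(0.6273097) = -4.05 dB

fc = 33862.754 Hz; |H(42038.72 Hz)| = -4.05 dB


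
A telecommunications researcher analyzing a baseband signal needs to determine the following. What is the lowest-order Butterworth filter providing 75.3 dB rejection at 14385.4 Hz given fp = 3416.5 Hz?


Butterworth filter order formula:
n = log10(10^(A/10) - 1) / (2 * log10(f_stop/f_pass))
10^(75.3/10) - 1 = 33884414.6139
f_stop/f_pass = 14385.4 / 3416.5 = 4.2106
n = 6.0304 -> ceil = 7

7


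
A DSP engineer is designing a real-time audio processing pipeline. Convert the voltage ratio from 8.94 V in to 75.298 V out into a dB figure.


Voltage gain in dB:
G = 20 * log10(Vout / Vin)
  = 20 * log10(75.298 / 8.94)
  = 20 * log10(8.422595)
  = 20 * 0.925446
  = 18.51 dB

18.51 dB


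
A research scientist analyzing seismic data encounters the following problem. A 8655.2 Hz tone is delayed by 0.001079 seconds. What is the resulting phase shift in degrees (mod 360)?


Phase shift from frequency and time delay:
phi = 360 * f * t_delay
    = 360 * 8655.2 * 0.001079
    = 3362.03 degrees
    mod 360 = 122.03 degrees

122.03 degrees


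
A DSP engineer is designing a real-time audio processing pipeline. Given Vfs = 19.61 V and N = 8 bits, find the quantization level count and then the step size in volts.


Step 1 — number of quantization levels:
L = 2^N = 2^8 = 256

Step 2 — LSB step size:
delta = Vfs / L
      = 19.61 / 256
      = 0.07660156 V

Levels = 256; step size = 0.07660156 V


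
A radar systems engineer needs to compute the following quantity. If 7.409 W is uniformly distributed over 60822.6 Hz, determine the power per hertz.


Power spectral density:
PSD = P / BW
    = 7.409 / 60822.6
    = 0.00012181 W/Hz

0.00012181 W/Hz


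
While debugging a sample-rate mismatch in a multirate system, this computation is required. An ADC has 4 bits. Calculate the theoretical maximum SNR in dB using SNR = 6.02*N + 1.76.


Theoretical SNR for a full-scale sinusoid:
SNR = 6.02 * N + 1.76
    = 6.02 * 4 + 1.76
    = 24.08 + 1.76
    = 25.84 dB

25.84 dB


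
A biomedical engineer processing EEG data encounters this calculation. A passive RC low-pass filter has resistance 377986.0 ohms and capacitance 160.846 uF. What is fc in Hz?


Cutoff frequency of a first-order RC filter:
fc = 1 / (2 * pi * R * C)
C = 160.846 uF = 0.000160846 F
fc = 1 / (2 * pi * 377986.0 * 0.000160846)
   = 1 / 382.0021858881
   = 0.002618 Hz

0.002618 Hz


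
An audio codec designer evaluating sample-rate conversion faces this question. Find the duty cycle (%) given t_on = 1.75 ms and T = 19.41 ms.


Duty cycle as a percentage:
DC = (t_on / T) * 100
   = (1.75 / 19.41) * 100
   = 0.09016 * 100
   = 9.02 %

9.02 %


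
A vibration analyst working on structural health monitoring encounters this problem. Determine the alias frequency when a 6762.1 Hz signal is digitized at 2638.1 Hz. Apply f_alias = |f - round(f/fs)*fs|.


Compute the nearest integer multiple of fs to the signal:
n = round(6762.1 / 2638.1) = 3
f_alias = |6762.1 - 3 * 2638.1|
        = |6762.1 - 7914.3|
        = 1152.2 Hz

1152.2


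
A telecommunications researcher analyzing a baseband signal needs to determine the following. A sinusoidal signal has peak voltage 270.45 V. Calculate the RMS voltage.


RMS voltage for a sinusoidal waveform:
V_rms = V_peak / sqrt(2)
      = 270.45 / 1.414214
      = 191.237 V

191.237 V


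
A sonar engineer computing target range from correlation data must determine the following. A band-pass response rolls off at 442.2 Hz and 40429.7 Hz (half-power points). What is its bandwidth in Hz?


Bandwidth is the difference of -3dB frequencies:
BW = f_high - f_low
   = 40429.7 - 442.2
   = 39987.5 Hz

39987.5 Hz


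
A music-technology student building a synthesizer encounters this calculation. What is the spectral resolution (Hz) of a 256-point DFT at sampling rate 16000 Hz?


DFT frequency resolution:
df = fs / N
   = 16000 / 256
   = 62.5 Hz

62.5 Hz


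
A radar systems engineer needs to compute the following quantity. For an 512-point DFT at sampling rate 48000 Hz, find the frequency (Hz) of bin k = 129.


Frequency of DFT bin k:
f_k = k * fs / N
    = 129 * 48000 / 512
    = 6192000 / 512
    = 12093.75 Hz

12093.75 Hz


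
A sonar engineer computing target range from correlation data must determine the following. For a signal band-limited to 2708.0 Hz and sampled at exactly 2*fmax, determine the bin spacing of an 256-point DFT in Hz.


Step 1 — Nyquist sampling rate:
fs = 2 * fmax = 2 * 2708.0 = 5416.0 Hz

Step 2 — DFT bin spacing:
df = fs / N = 5416.0 / 256 = 21.1562 Hz

21.1562 Hz


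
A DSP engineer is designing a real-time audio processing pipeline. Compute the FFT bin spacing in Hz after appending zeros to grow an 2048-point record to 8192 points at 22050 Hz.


Frequency resolution after zero-padding:
N_padded = 2048 * 4 = 8192
df = fs / N_padded
   = 22050 / 8192
   = 2.6917 Hz

2.6917 Hz


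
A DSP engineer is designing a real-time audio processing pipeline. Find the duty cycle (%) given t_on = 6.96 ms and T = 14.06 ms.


Duty cycle as a percentage:
DC = (t_on / T) * 100
   = (6.96 / 14.06) * 100
   = 0.495021 * 100
   = 49.5 %

49.5 %


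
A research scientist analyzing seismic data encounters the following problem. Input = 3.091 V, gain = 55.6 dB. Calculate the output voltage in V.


Output voltage from dB gain:
V_out = V_in * 10^(gain_dB / 20)
      = 3.091 * 10^(55.6 / 20)
      = 3.091 * 602.559586
      = 1862.5117 V

1862.5117 V


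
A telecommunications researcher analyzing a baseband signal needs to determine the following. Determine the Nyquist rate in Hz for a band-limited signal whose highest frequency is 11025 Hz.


The Nyquist rate is twice the maximum frequency component.
fs_min = 2 * fmax
      = 2 * 11025
      = 22050 Hz

22050


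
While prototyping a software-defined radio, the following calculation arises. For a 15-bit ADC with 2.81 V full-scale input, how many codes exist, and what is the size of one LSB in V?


Step 1 — number of quantization levels:
L = 2^N = 2^15 = 32768

Step 2 — LSB step size:
delta = Vfs / L
      = 2.81 / 32768
      = 8.575e-05 V

Levels = 32768; step size = 8.575e-05 V


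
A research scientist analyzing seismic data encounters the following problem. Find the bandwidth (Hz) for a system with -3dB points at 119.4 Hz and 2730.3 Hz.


Bandwidth is the difference of -3dB frequencies:
BW = f_high - f_low
   = 2730.3 - 119.4
   = 2610.9 Hz

2610.9 Hz


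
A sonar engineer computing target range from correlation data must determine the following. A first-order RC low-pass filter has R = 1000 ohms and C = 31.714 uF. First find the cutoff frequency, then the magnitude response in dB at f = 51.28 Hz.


Step 1 — cutoff frequency:
fc = 1 / (2*pi*R*C)
C = 31.714 uF = 3.1714e-05 F
fc = 1 / (2*pi*1000*3.1714e-05)
   = 5.01844 Hz

Step 2 — magnitude at f = 51.28 Hz:
|H(f)| = 1 / sqrt(1 + (f/fc)^2)
f/fc = 51.28 / 5.01844 = 10.218315
|H| = 1 / sqrt(1 + 104.413961) = 0.0973982
|H|_dB = 20*log10(0.0973982) = -20.23 dB

fc = 5.01844 Hz; |H(51.28 Hz)| = -20.23 dB


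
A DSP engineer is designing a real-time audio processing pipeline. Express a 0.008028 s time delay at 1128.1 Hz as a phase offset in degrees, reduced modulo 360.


Phase shift from frequency and time delay:
phi = 360 * f * t_delay
    = 360 * 1128.1 * 0.008028
    = 3260.3 degrees
    mod 360 = 20.3 degrees

20.3 degrees


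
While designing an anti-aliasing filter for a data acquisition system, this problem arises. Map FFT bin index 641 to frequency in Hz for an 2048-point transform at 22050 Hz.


Frequency of DFT bin k:
f_k = k * fs / N
    = 641 * 22050 / 2048
    = 14134050 / 2048
    = 6901.392 Hz

6901.392 Hz


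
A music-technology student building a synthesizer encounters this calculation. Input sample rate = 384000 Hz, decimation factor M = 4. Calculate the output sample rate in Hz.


Decimation reduces the sample rate:
fs_out = fs_in / M
       = 384000 / 4
       = 96000.0 Hz

96000.0 Hz


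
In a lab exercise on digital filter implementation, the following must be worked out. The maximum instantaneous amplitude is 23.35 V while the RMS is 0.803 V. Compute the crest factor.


Crest factor is the ratio of peak to RMS:
CF = V_peak / V_rms
   = 23.35 / 0.803
   = 29.0785

29.0785


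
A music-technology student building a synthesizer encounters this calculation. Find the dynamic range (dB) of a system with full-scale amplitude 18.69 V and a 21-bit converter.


Dynamic range from full-scale to LSB:
V_min = V_max / 2^bits = 18.69 / 2^21
DR = 20 * log10(V_max / V_min)
   = 20 * log10(2^21)
   = 20 * 21 * log10(2)
   = 126.43 dB

126.43 dB


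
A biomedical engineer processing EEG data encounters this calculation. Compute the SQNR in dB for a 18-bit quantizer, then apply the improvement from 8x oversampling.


Step 1 — baseline SQNR at Nyquist:
SQNR_base = 6.02*N + 1.76
          = 6.02*18 + 1.76
          = 110.12 dB

Step 2 — oversampling processing gain:
G = 10*log10(OSR) = 10*log10(8) = 9.03 dB

Step 3 — total:
SQNR_total = 110.12 + 9.03 = 119.15 dB

Base SQNR = 110.12 dB; oversampled SQNR = 119.15 dB


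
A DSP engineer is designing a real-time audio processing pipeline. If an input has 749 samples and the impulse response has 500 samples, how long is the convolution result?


Linear convolution output length:
L = N + M - 1
  = 749 + 500 - 1
  = 1248 samples

1248


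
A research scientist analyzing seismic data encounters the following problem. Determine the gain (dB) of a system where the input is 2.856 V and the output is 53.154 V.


Voltage gain in dB:
G = 20 * log10(Vout / Vin)
  = 20 * log10(53.154 / 2.856)
  = 20 * log10(18.611345)
  = 20 * 1.269778
  = 25.4 dB

25.4 dB
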